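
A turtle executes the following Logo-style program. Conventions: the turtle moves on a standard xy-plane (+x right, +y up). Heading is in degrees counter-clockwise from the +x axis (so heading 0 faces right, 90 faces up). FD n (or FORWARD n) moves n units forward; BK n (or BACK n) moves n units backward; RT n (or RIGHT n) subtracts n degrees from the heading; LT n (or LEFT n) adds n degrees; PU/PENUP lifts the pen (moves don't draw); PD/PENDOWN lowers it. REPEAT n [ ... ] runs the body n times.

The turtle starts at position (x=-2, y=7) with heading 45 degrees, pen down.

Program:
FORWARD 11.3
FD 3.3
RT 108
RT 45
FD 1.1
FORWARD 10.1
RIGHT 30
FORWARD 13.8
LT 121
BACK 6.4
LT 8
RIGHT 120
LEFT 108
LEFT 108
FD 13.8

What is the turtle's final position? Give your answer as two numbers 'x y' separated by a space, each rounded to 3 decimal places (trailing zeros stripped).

Executing turtle program step by step:
Start: pos=(-2,7), heading=45, pen down
FD 11.3: (-2,7) -> (5.99,14.99) [heading=45, draw]
FD 3.3: (5.99,14.99) -> (8.324,17.324) [heading=45, draw]
RT 108: heading 45 -> 297
RT 45: heading 297 -> 252
FD 1.1: (8.324,17.324) -> (7.984,16.278) [heading=252, draw]
FD 10.1: (7.984,16.278) -> (4.863,6.672) [heading=252, draw]
RT 30: heading 252 -> 222
FD 13.8: (4.863,6.672) -> (-5.393,-2.562) [heading=222, draw]
LT 121: heading 222 -> 343
BK 6.4: (-5.393,-2.562) -> (-11.513,-0.691) [heading=343, draw]
LT 8: heading 343 -> 351
RT 120: heading 351 -> 231
LT 108: heading 231 -> 339
LT 108: heading 339 -> 87
FD 13.8: (-11.513,-0.691) -> (-10.791,13.09) [heading=87, draw]
Final: pos=(-10.791,13.09), heading=87, 7 segment(s) drawn

Answer: -10.791 13.09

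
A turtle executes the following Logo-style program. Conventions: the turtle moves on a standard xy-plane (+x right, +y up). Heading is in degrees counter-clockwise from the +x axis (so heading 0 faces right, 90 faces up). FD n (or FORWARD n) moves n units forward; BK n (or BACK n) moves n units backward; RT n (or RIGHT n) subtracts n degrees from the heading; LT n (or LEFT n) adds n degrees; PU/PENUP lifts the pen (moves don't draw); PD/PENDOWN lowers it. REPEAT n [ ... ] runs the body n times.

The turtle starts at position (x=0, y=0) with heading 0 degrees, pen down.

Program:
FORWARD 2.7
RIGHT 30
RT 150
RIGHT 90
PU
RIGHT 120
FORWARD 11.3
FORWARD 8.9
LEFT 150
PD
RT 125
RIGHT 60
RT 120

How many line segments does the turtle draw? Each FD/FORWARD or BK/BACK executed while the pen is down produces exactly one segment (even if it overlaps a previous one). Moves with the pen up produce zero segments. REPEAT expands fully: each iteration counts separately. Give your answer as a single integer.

Executing turtle program step by step:
Start: pos=(0,0), heading=0, pen down
FD 2.7: (0,0) -> (2.7,0) [heading=0, draw]
RT 30: heading 0 -> 330
RT 150: heading 330 -> 180
RT 90: heading 180 -> 90
PU: pen up
RT 120: heading 90 -> 330
FD 11.3: (2.7,0) -> (12.486,-5.65) [heading=330, move]
FD 8.9: (12.486,-5.65) -> (20.194,-10.1) [heading=330, move]
LT 150: heading 330 -> 120
PD: pen down
RT 125: heading 120 -> 355
RT 60: heading 355 -> 295
RT 120: heading 295 -> 175
Final: pos=(20.194,-10.1), heading=175, 1 segment(s) drawn
Segments drawn: 1

Answer: 1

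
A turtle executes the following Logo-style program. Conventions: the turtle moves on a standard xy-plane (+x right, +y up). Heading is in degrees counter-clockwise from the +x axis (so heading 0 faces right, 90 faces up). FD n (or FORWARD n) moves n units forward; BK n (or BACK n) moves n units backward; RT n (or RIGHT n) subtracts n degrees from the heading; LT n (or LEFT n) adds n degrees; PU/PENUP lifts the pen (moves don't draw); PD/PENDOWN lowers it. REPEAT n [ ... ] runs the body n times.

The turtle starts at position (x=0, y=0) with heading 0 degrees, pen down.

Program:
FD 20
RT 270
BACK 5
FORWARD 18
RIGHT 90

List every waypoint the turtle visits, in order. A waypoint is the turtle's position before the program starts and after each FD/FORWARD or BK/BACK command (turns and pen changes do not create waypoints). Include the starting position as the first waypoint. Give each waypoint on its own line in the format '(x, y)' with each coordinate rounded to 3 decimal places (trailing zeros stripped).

Answer: (0, 0)
(20, 0)
(20, -5)
(20, 13)

Derivation:
Executing turtle program step by step:
Start: pos=(0,0), heading=0, pen down
FD 20: (0,0) -> (20,0) [heading=0, draw]
RT 270: heading 0 -> 90
BK 5: (20,0) -> (20,-5) [heading=90, draw]
FD 18: (20,-5) -> (20,13) [heading=90, draw]
RT 90: heading 90 -> 0
Final: pos=(20,13), heading=0, 3 segment(s) drawn
Waypoints (4 total):
(0, 0)
(20, 0)
(20, -5)
(20, 13)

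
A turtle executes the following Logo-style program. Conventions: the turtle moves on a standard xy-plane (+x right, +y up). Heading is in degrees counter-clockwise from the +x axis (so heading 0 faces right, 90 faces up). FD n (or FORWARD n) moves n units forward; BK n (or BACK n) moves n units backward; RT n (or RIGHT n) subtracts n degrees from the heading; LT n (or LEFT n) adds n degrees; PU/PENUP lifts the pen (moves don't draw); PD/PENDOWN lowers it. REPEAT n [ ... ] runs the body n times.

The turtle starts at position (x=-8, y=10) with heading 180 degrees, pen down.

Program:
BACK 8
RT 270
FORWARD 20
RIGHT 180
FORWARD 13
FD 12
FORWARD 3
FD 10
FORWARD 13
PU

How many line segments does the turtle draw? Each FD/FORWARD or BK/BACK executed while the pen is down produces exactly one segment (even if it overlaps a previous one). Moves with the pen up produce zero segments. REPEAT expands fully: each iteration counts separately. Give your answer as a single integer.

Executing turtle program step by step:
Start: pos=(-8,10), heading=180, pen down
BK 8: (-8,10) -> (0,10) [heading=180, draw]
RT 270: heading 180 -> 270
FD 20: (0,10) -> (0,-10) [heading=270, draw]
RT 180: heading 270 -> 90
FD 13: (0,-10) -> (0,3) [heading=90, draw]
FD 12: (0,3) -> (0,15) [heading=90, draw]
FD 3: (0,15) -> (0,18) [heading=90, draw]
FD 10: (0,18) -> (0,28) [heading=90, draw]
FD 13: (0,28) -> (0,41) [heading=90, draw]
PU: pen up
Final: pos=(0,41), heading=90, 7 segment(s) drawn
Segments drawn: 7

Answer: 7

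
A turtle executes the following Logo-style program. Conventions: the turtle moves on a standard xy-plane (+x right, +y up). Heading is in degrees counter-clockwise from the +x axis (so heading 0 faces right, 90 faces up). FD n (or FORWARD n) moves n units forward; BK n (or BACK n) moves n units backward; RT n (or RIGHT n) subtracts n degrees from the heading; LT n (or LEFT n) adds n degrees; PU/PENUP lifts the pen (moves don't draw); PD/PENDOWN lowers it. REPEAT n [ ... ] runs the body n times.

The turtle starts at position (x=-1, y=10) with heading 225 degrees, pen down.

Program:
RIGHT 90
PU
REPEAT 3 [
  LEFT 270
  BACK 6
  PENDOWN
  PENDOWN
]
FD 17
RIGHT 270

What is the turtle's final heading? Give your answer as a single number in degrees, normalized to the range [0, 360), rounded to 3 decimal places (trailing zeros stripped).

Answer: 315

Derivation:
Executing turtle program step by step:
Start: pos=(-1,10), heading=225, pen down
RT 90: heading 225 -> 135
PU: pen up
REPEAT 3 [
  -- iteration 1/3 --
  LT 270: heading 135 -> 45
  BK 6: (-1,10) -> (-5.243,5.757) [heading=45, move]
  PD: pen down
  PD: pen down
  -- iteration 2/3 --
  LT 270: heading 45 -> 315
  BK 6: (-5.243,5.757) -> (-9.485,10) [heading=315, draw]
  PD: pen down
  PD: pen down
  -- iteration 3/3 --
  LT 270: heading 315 -> 225
  BK 6: (-9.485,10) -> (-5.243,14.243) [heading=225, draw]
  PD: pen down
  PD: pen down
]
FD 17: (-5.243,14.243) -> (-17.263,2.222) [heading=225, draw]
RT 270: heading 225 -> 315
Final: pos=(-17.263,2.222), heading=315, 3 segment(s) drawn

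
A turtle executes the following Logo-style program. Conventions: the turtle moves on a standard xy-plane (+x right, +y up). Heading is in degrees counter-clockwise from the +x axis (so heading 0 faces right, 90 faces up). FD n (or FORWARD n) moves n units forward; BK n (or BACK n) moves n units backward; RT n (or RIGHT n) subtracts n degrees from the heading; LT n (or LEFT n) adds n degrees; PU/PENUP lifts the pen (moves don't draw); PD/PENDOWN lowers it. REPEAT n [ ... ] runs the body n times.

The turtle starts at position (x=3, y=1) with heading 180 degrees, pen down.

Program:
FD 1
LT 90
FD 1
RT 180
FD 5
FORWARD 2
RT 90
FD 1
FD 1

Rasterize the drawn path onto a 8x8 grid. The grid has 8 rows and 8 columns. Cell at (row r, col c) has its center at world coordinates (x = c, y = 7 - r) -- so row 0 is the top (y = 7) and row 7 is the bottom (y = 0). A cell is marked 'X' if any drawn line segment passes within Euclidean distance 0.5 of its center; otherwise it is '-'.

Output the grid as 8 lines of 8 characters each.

Segment 0: (3,1) -> (2,1)
Segment 1: (2,1) -> (2,0)
Segment 2: (2,0) -> (2,5)
Segment 3: (2,5) -> (2,7)
Segment 4: (2,7) -> (3,7)
Segment 5: (3,7) -> (4,7)

Answer: --XXX---
--X-----
--X-----
--X-----
--X-----
--X-----
--XX----
--X-----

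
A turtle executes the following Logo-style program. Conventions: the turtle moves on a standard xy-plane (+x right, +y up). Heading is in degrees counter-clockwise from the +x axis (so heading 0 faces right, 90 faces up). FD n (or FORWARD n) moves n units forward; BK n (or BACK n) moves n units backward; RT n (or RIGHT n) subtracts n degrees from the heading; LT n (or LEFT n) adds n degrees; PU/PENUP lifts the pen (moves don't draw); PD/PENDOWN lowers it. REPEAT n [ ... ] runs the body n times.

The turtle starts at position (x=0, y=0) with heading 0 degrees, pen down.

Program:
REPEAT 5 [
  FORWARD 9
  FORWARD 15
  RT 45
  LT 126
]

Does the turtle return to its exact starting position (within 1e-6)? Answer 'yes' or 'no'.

Answer: no

Derivation:
Executing turtle program step by step:
Start: pos=(0,0), heading=0, pen down
REPEAT 5 [
  -- iteration 1/5 --
  FD 9: (0,0) -> (9,0) [heading=0, draw]
  FD 15: (9,0) -> (24,0) [heading=0, draw]
  RT 45: heading 0 -> 315
  LT 126: heading 315 -> 81
  -- iteration 2/5 --
  FD 9: (24,0) -> (25.408,8.889) [heading=81, draw]
  FD 15: (25.408,8.889) -> (27.754,23.705) [heading=81, draw]
  RT 45: heading 81 -> 36
  LT 126: heading 36 -> 162
  -- iteration 3/5 --
  FD 9: (27.754,23.705) -> (19.195,26.486) [heading=162, draw]
  FD 15: (19.195,26.486) -> (4.929,31.121) [heading=162, draw]
  RT 45: heading 162 -> 117
  LT 126: heading 117 -> 243
  -- iteration 4/5 --
  FD 9: (4.929,31.121) -> (0.843,23.102) [heading=243, draw]
  FD 15: (0.843,23.102) -> (-5.967,9.737) [heading=243, draw]
  RT 45: heading 243 -> 198
  LT 126: heading 198 -> 324
  -- iteration 5/5 --
  FD 9: (-5.967,9.737) -> (1.314,4.447) [heading=324, draw]
  FD 15: (1.314,4.447) -> (13.45,-4.37) [heading=324, draw]
  RT 45: heading 324 -> 279
  LT 126: heading 279 -> 45
]
Final: pos=(13.45,-4.37), heading=45, 10 segment(s) drawn

Start position: (0, 0)
Final position: (13.45, -4.37)
Distance = 14.142; >= 1e-6 -> NOT closed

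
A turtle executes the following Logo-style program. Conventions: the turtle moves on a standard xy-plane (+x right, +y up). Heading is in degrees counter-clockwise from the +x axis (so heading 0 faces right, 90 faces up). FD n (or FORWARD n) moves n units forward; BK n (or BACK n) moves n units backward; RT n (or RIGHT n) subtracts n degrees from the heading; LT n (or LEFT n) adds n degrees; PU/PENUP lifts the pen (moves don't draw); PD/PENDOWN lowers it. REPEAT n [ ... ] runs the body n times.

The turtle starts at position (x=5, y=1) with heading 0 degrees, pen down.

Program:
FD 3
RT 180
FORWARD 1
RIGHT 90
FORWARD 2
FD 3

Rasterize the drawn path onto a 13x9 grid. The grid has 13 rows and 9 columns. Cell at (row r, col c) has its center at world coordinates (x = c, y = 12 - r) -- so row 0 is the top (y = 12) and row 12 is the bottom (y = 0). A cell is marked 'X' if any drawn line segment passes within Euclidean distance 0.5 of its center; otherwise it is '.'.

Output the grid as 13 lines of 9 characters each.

Segment 0: (5,1) -> (8,1)
Segment 1: (8,1) -> (7,1)
Segment 2: (7,1) -> (7,3)
Segment 3: (7,3) -> (7,6)

Answer: .........
.........
.........
.........
.........
.........
.......X.
.......X.
.......X.
.......X.
.......X.
.....XXXX
.........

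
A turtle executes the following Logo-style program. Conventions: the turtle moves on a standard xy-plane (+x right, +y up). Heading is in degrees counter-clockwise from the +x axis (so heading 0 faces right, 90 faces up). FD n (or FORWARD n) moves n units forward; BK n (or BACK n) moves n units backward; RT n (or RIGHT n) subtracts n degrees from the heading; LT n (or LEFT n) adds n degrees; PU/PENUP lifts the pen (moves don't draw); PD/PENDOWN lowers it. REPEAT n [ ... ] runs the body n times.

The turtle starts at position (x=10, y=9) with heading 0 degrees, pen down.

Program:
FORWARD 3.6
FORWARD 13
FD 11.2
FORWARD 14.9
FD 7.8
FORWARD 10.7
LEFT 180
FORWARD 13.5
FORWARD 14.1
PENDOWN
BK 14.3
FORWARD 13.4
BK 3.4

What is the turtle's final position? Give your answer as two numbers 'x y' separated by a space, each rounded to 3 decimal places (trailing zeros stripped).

Executing turtle program step by step:
Start: pos=(10,9), heading=0, pen down
FD 3.6: (10,9) -> (13.6,9) [heading=0, draw]
FD 13: (13.6,9) -> (26.6,9) [heading=0, draw]
FD 11.2: (26.6,9) -> (37.8,9) [heading=0, draw]
FD 14.9: (37.8,9) -> (52.7,9) [heading=0, draw]
FD 7.8: (52.7,9) -> (60.5,9) [heading=0, draw]
FD 10.7: (60.5,9) -> (71.2,9) [heading=0, draw]
LT 180: heading 0 -> 180
FD 13.5: (71.2,9) -> (57.7,9) [heading=180, draw]
FD 14.1: (57.7,9) -> (43.6,9) [heading=180, draw]
PD: pen down
BK 14.3: (43.6,9) -> (57.9,9) [heading=180, draw]
FD 13.4: (57.9,9) -> (44.5,9) [heading=180, draw]
BK 3.4: (44.5,9) -> (47.9,9) [heading=180, draw]
Final: pos=(47.9,9), heading=180, 11 segment(s) drawn

Answer: 47.9 9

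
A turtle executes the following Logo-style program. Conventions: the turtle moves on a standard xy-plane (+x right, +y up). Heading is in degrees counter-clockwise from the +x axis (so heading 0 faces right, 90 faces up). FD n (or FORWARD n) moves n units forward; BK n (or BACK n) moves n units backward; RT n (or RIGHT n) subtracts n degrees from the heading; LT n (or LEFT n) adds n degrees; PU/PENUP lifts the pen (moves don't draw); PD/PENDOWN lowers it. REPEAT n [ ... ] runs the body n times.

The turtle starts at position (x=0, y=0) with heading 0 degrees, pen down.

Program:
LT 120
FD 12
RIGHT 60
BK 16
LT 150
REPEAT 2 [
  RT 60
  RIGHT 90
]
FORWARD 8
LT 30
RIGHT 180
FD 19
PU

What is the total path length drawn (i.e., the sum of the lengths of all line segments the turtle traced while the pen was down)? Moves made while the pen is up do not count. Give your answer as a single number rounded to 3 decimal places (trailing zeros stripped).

Executing turtle program step by step:
Start: pos=(0,0), heading=0, pen down
LT 120: heading 0 -> 120
FD 12: (0,0) -> (-6,10.392) [heading=120, draw]
RT 60: heading 120 -> 60
BK 16: (-6,10.392) -> (-14,-3.464) [heading=60, draw]
LT 150: heading 60 -> 210
REPEAT 2 [
  -- iteration 1/2 --
  RT 60: heading 210 -> 150
  RT 90: heading 150 -> 60
  -- iteration 2/2 --
  RT 60: heading 60 -> 0
  RT 90: heading 0 -> 270
]
FD 8: (-14,-3.464) -> (-14,-11.464) [heading=270, draw]
LT 30: heading 270 -> 300
RT 180: heading 300 -> 120
FD 19: (-14,-11.464) -> (-23.5,4.99) [heading=120, draw]
PU: pen up
Final: pos=(-23.5,4.99), heading=120, 4 segment(s) drawn

Segment lengths:
  seg 1: (0,0) -> (-6,10.392), length = 12
  seg 2: (-6,10.392) -> (-14,-3.464), length = 16
  seg 3: (-14,-3.464) -> (-14,-11.464), length = 8
  seg 4: (-14,-11.464) -> (-23.5,4.99), length = 19
Total = 55

Answer: 55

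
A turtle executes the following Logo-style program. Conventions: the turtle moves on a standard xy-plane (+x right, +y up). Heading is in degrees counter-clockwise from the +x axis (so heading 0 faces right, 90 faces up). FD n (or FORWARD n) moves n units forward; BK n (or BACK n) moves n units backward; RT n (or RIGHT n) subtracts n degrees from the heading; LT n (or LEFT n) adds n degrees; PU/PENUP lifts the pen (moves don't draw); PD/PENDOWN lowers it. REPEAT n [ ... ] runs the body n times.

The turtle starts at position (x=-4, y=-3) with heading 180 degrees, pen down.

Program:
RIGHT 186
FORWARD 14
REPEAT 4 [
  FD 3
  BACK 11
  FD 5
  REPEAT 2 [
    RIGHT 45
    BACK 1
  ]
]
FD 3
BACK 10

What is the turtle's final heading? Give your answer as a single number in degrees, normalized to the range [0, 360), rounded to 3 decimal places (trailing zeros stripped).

Answer: 354

Derivation:
Executing turtle program step by step:
Start: pos=(-4,-3), heading=180, pen down
RT 186: heading 180 -> 354
FD 14: (-4,-3) -> (9.923,-4.463) [heading=354, draw]
REPEAT 4 [
  -- iteration 1/4 --
  FD 3: (9.923,-4.463) -> (12.907,-4.777) [heading=354, draw]
  BK 11: (12.907,-4.777) -> (1.967,-3.627) [heading=354, draw]
  FD 5: (1.967,-3.627) -> (6.94,-4.15) [heading=354, draw]
  REPEAT 2 [
    -- iteration 1/2 --
    RT 45: heading 354 -> 309
    BK 1: (6.94,-4.15) -> (6.31,-3.373) [heading=309, draw]
    -- iteration 2/2 --
    RT 45: heading 309 -> 264
    BK 1: (6.31,-3.373) -> (6.415,-2.378) [heading=264, draw]
  ]
  -- iteration 2/4 --
  FD 3: (6.415,-2.378) -> (6.101,-5.362) [heading=264, draw]
  BK 11: (6.101,-5.362) -> (7.251,5.578) [heading=264, draw]
  FD 5: (7.251,5.578) -> (6.729,0.605) [heading=264, draw]
  REPEAT 2 [
    -- iteration 1/2 --
    RT 45: heading 264 -> 219
    BK 1: (6.729,0.605) -> (7.506,1.235) [heading=219, draw]
    -- iteration 2/2 --
    RT 45: heading 219 -> 174
    BK 1: (7.506,1.235) -> (8.5,1.13) [heading=174, draw]
  ]
  -- iteration 3/4 --
  FD 3: (8.5,1.13) -> (5.517,1.444) [heading=174, draw]
  BK 11: (5.517,1.444) -> (16.456,0.294) [heading=174, draw]
  FD 5: (16.456,0.294) -> (11.484,0.817) [heading=174, draw]
  REPEAT 2 [
    -- iteration 1/2 --
    RT 45: heading 174 -> 129
    BK 1: (11.484,0.817) -> (12.113,0.039) [heading=129, draw]
    -- iteration 2/2 --
    RT 45: heading 129 -> 84
    BK 1: (12.113,0.039) -> (12.009,-0.955) [heading=84, draw]
  ]
  -- iteration 4/4 --
  FD 3: (12.009,-0.955) -> (12.322,2.029) [heading=84, draw]
  BK 11: (12.322,2.029) -> (11.172,-8.911) [heading=84, draw]
  FD 5: (11.172,-8.911) -> (11.695,-3.939) [heading=84, draw]
  REPEAT 2 [
    -- iteration 1/2 --
    RT 45: heading 84 -> 39
    BK 1: (11.695,-3.939) -> (10.918,-4.568) [heading=39, draw]
    -- iteration 2/2 --
    RT 45: heading 39 -> 354
    BK 1: (10.918,-4.568) -> (9.923,-4.463) [heading=354, draw]
  ]
]
FD 3: (9.923,-4.463) -> (12.907,-4.777) [heading=354, draw]
BK 10: (12.907,-4.777) -> (2.962,-3.732) [heading=354, draw]
Final: pos=(2.962,-3.732), heading=354, 23 segment(s) drawn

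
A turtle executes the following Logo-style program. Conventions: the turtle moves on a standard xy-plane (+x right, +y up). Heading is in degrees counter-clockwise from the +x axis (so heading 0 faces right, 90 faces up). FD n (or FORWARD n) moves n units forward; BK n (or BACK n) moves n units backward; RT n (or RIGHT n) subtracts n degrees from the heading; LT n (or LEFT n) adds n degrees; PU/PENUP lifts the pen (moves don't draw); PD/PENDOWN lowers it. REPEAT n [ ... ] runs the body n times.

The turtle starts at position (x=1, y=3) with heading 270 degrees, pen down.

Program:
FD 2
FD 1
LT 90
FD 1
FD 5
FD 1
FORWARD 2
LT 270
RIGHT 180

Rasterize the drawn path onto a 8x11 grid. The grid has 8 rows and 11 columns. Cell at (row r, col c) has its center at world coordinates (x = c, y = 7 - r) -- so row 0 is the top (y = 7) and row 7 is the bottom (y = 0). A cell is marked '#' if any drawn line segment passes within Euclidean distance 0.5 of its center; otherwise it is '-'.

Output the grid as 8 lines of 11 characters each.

Answer: -----------
-----------
-----------
-----------
-#---------
-#---------
-#---------
-##########

Derivation:
Segment 0: (1,3) -> (1,1)
Segment 1: (1,1) -> (1,0)
Segment 2: (1,0) -> (2,-0)
Segment 3: (2,-0) -> (7,-0)
Segment 4: (7,-0) -> (8,-0)
Segment 5: (8,-0) -> (10,-0)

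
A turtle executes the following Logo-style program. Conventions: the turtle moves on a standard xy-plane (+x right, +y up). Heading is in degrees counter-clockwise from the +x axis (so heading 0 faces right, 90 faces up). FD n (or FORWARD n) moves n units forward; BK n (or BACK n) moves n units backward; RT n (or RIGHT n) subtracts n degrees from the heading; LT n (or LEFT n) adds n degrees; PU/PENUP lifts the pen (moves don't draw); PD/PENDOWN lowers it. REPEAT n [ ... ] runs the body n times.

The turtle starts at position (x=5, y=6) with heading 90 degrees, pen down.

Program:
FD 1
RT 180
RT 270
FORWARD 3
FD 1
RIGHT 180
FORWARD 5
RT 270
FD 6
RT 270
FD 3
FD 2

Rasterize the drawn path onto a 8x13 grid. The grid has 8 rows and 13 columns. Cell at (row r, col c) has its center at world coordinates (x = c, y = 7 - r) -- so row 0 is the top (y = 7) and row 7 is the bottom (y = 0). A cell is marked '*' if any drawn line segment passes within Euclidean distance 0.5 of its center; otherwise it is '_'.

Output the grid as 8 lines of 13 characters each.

Segment 0: (5,6) -> (5,7)
Segment 1: (5,7) -> (8,7)
Segment 2: (8,7) -> (9,7)
Segment 3: (9,7) -> (4,7)
Segment 4: (4,7) -> (4,1)
Segment 5: (4,1) -> (7,1)
Segment 6: (7,1) -> (9,1)

Answer: ____******___
____**_______
____*________
____*________
____*________
____*________
____******___
_____________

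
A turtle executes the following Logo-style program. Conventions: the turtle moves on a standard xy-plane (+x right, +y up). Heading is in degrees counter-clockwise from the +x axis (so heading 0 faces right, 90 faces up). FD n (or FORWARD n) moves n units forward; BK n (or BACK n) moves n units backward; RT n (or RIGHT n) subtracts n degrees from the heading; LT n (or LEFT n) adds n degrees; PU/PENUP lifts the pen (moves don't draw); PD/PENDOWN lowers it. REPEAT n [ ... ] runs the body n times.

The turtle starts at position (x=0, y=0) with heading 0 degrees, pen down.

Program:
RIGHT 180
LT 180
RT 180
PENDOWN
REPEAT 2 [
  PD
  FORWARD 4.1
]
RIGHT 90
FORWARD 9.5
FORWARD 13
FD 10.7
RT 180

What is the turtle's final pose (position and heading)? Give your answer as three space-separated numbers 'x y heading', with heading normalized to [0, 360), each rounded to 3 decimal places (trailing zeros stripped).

Executing turtle program step by step:
Start: pos=(0,0), heading=0, pen down
RT 180: heading 0 -> 180
LT 180: heading 180 -> 0
RT 180: heading 0 -> 180
PD: pen down
REPEAT 2 [
  -- iteration 1/2 --
  PD: pen down
  FD 4.1: (0,0) -> (-4.1,0) [heading=180, draw]
  -- iteration 2/2 --
  PD: pen down
  FD 4.1: (-4.1,0) -> (-8.2,0) [heading=180, draw]
]
RT 90: heading 180 -> 90
FD 9.5: (-8.2,0) -> (-8.2,9.5) [heading=90, draw]
FD 13: (-8.2,9.5) -> (-8.2,22.5) [heading=90, draw]
FD 10.7: (-8.2,22.5) -> (-8.2,33.2) [heading=90, draw]
RT 180: heading 90 -> 270
Final: pos=(-8.2,33.2), heading=270, 5 segment(s) drawn

Answer: -8.2 33.2 270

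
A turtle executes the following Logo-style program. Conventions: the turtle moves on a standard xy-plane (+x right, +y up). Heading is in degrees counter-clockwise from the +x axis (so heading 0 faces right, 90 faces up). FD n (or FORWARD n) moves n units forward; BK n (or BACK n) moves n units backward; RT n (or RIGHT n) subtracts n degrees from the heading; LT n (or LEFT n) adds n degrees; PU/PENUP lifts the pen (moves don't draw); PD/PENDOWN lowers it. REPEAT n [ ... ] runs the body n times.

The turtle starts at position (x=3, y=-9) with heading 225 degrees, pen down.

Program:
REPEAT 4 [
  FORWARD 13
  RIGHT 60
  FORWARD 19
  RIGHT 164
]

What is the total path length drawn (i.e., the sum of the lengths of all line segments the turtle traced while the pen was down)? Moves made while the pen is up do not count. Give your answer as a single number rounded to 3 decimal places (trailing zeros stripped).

Executing turtle program step by step:
Start: pos=(3,-9), heading=225, pen down
REPEAT 4 [
  -- iteration 1/4 --
  FD 13: (3,-9) -> (-6.192,-18.192) [heading=225, draw]
  RT 60: heading 225 -> 165
  FD 19: (-6.192,-18.192) -> (-24.545,-13.275) [heading=165, draw]
  RT 164: heading 165 -> 1
  -- iteration 2/4 --
  FD 13: (-24.545,-13.275) -> (-11.547,-13.048) [heading=1, draw]
  RT 60: heading 1 -> 301
  FD 19: (-11.547,-13.048) -> (-1.761,-29.334) [heading=301, draw]
  RT 164: heading 301 -> 137
  -- iteration 3/4 --
  FD 13: (-1.761,-29.334) -> (-11.269,-20.468) [heading=137, draw]
  RT 60: heading 137 -> 77
  FD 19: (-11.269,-20.468) -> (-6.995,-1.955) [heading=77, draw]
  RT 164: heading 77 -> 273
  -- iteration 4/4 --
  FD 13: (-6.995,-1.955) -> (-6.314,-14.937) [heading=273, draw]
  RT 60: heading 273 -> 213
  FD 19: (-6.314,-14.937) -> (-22.249,-25.285) [heading=213, draw]
  RT 164: heading 213 -> 49
]
Final: pos=(-22.249,-25.285), heading=49, 8 segment(s) drawn

Segment lengths:
  seg 1: (3,-9) -> (-6.192,-18.192), length = 13
  seg 2: (-6.192,-18.192) -> (-24.545,-13.275), length = 19
  seg 3: (-24.545,-13.275) -> (-11.547,-13.048), length = 13
  seg 4: (-11.547,-13.048) -> (-1.761,-29.334), length = 19
  seg 5: (-1.761,-29.334) -> (-11.269,-20.468), length = 13
  seg 6: (-11.269,-20.468) -> (-6.995,-1.955), length = 19
  seg 7: (-6.995,-1.955) -> (-6.314,-14.937), length = 13
  seg 8: (-6.314,-14.937) -> (-22.249,-25.285), length = 19
Total = 128

Answer: 128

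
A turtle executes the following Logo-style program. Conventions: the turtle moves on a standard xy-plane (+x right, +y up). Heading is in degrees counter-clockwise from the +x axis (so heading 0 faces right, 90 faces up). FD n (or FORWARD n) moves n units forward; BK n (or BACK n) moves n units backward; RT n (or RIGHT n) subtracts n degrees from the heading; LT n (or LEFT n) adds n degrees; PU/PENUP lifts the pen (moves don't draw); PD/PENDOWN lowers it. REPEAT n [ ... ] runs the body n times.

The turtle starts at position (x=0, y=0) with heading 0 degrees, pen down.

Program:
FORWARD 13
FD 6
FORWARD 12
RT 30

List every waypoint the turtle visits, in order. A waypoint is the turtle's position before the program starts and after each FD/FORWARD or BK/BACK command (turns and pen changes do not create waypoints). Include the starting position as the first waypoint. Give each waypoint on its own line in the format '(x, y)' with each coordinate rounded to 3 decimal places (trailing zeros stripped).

Executing turtle program step by step:
Start: pos=(0,0), heading=0, pen down
FD 13: (0,0) -> (13,0) [heading=0, draw]
FD 6: (13,0) -> (19,0) [heading=0, draw]
FD 12: (19,0) -> (31,0) [heading=0, draw]
RT 30: heading 0 -> 330
Final: pos=(31,0), heading=330, 3 segment(s) drawn
Waypoints (4 total):
(0, 0)
(13, 0)
(19, 0)
(31, 0)

Answer: (0, 0)
(13, 0)
(19, 0)
(31, 0)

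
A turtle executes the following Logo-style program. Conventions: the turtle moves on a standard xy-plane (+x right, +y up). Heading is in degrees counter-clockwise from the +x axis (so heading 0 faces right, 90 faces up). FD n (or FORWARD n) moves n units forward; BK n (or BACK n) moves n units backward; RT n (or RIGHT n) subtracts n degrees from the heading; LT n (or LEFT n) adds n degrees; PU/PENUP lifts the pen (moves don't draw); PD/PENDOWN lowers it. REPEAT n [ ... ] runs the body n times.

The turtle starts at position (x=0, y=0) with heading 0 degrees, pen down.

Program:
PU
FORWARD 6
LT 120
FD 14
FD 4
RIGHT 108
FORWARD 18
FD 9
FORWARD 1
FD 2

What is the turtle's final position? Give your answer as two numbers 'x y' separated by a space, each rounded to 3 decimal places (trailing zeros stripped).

Answer: 26.344 21.826

Derivation:
Executing turtle program step by step:
Start: pos=(0,0), heading=0, pen down
PU: pen up
FD 6: (0,0) -> (6,0) [heading=0, move]
LT 120: heading 0 -> 120
FD 14: (6,0) -> (-1,12.124) [heading=120, move]
FD 4: (-1,12.124) -> (-3,15.588) [heading=120, move]
RT 108: heading 120 -> 12
FD 18: (-3,15.588) -> (14.607,19.331) [heading=12, move]
FD 9: (14.607,19.331) -> (23.41,21.202) [heading=12, move]
FD 1: (23.41,21.202) -> (24.388,21.41) [heading=12, move]
FD 2: (24.388,21.41) -> (26.344,21.826) [heading=12, move]
Final: pos=(26.344,21.826), heading=12, 0 segment(s) drawn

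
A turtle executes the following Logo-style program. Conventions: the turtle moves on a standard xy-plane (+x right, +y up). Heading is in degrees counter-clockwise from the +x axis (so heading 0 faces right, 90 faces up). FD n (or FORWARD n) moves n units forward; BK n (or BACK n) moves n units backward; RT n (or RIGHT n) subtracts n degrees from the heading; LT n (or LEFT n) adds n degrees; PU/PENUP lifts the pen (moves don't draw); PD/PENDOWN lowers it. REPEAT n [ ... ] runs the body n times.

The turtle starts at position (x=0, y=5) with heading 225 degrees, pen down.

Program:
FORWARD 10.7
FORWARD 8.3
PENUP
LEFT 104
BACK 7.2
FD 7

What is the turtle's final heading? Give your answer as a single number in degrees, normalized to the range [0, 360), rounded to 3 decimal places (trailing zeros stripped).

Executing turtle program step by step:
Start: pos=(0,5), heading=225, pen down
FD 10.7: (0,5) -> (-7.566,-2.566) [heading=225, draw]
FD 8.3: (-7.566,-2.566) -> (-13.435,-8.435) [heading=225, draw]
PU: pen up
LT 104: heading 225 -> 329
BK 7.2: (-13.435,-8.435) -> (-19.607,-4.727) [heading=329, move]
FD 7: (-19.607,-4.727) -> (-13.606,-8.332) [heading=329, move]
Final: pos=(-13.606,-8.332), heading=329, 2 segment(s) drawn

Answer: 329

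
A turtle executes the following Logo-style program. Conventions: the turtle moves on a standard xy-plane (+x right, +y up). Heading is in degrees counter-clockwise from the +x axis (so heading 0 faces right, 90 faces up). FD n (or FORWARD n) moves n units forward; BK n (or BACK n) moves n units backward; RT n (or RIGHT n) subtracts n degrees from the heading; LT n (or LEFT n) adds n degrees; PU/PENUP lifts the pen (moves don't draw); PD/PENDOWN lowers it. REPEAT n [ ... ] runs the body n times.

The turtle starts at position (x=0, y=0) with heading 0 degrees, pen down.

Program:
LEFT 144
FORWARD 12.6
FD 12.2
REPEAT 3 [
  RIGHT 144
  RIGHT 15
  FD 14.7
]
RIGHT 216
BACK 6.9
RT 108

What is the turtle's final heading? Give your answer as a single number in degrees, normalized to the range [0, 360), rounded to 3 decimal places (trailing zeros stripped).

Executing turtle program step by step:
Start: pos=(0,0), heading=0, pen down
LT 144: heading 0 -> 144
FD 12.6: (0,0) -> (-10.194,7.406) [heading=144, draw]
FD 12.2: (-10.194,7.406) -> (-20.064,14.577) [heading=144, draw]
REPEAT 3 [
  -- iteration 1/3 --
  RT 144: heading 144 -> 0
  RT 15: heading 0 -> 345
  FD 14.7: (-20.064,14.577) -> (-5.865,10.772) [heading=345, draw]
  -- iteration 2/3 --
  RT 144: heading 345 -> 201
  RT 15: heading 201 -> 186
  FD 14.7: (-5.865,10.772) -> (-20.484,9.236) [heading=186, draw]
  -- iteration 3/3 --
  RT 144: heading 186 -> 42
  RT 15: heading 42 -> 27
  FD 14.7: (-20.484,9.236) -> (-7.386,15.91) [heading=27, draw]
]
RT 216: heading 27 -> 171
BK 6.9: (-7.386,15.91) -> (-0.571,14.83) [heading=171, draw]
RT 108: heading 171 -> 63
Final: pos=(-0.571,14.83), heading=63, 6 segment(s) drawn

Answer: 63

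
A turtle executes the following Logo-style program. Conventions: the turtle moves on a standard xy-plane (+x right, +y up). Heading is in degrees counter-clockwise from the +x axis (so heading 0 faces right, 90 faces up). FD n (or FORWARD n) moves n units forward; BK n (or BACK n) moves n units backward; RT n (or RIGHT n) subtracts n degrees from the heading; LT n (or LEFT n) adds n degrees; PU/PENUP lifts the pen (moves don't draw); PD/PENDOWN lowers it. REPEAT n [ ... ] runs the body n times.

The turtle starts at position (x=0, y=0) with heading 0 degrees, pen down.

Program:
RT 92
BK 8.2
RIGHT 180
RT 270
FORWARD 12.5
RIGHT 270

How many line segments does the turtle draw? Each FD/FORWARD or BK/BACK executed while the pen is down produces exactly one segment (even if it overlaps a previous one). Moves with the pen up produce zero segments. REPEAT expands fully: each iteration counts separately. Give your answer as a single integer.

Answer: 2

Derivation:
Executing turtle program step by step:
Start: pos=(0,0), heading=0, pen down
RT 92: heading 0 -> 268
BK 8.2: (0,0) -> (0.286,8.195) [heading=268, draw]
RT 180: heading 268 -> 88
RT 270: heading 88 -> 178
FD 12.5: (0.286,8.195) -> (-12.206,8.631) [heading=178, draw]
RT 270: heading 178 -> 268
Final: pos=(-12.206,8.631), heading=268, 2 segment(s) drawn
Segments drawn: 2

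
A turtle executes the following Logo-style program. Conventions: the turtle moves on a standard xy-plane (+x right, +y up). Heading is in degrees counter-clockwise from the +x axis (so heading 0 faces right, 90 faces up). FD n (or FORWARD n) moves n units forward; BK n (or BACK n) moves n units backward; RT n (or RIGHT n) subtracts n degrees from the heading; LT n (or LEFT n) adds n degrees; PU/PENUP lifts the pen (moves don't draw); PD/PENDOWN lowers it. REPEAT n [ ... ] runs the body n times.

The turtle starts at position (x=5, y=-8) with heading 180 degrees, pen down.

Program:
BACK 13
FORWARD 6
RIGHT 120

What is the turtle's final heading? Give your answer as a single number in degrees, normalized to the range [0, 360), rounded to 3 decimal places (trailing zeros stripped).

Executing turtle program step by step:
Start: pos=(5,-8), heading=180, pen down
BK 13: (5,-8) -> (18,-8) [heading=180, draw]
FD 6: (18,-8) -> (12,-8) [heading=180, draw]
RT 120: heading 180 -> 60
Final: pos=(12,-8), heading=60, 2 segment(s) drawn

Answer: 60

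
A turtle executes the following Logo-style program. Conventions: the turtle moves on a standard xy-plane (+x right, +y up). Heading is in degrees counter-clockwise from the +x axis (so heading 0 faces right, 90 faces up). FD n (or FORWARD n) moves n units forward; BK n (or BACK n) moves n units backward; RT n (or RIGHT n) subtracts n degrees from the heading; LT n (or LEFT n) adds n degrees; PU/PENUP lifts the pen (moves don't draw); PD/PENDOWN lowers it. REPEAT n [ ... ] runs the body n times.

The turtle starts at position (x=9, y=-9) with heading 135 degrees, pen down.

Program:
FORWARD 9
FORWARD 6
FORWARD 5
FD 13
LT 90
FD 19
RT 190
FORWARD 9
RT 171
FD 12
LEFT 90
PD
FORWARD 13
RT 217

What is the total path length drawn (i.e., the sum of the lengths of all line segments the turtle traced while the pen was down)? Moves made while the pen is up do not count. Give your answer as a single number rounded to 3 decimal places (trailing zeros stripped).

Answer: 86

Derivation:
Executing turtle program step by step:
Start: pos=(9,-9), heading=135, pen down
FD 9: (9,-9) -> (2.636,-2.636) [heading=135, draw]
FD 6: (2.636,-2.636) -> (-1.607,1.607) [heading=135, draw]
FD 5: (-1.607,1.607) -> (-5.142,5.142) [heading=135, draw]
FD 13: (-5.142,5.142) -> (-14.335,14.335) [heading=135, draw]
LT 90: heading 135 -> 225
FD 19: (-14.335,14.335) -> (-27.77,0.899) [heading=225, draw]
RT 190: heading 225 -> 35
FD 9: (-27.77,0.899) -> (-20.397,6.062) [heading=35, draw]
RT 171: heading 35 -> 224
FD 12: (-20.397,6.062) -> (-29.029,-2.274) [heading=224, draw]
LT 90: heading 224 -> 314
PD: pen down
FD 13: (-29.029,-2.274) -> (-19.999,-11.626) [heading=314, draw]
RT 217: heading 314 -> 97
Final: pos=(-19.999,-11.626), heading=97, 8 segment(s) drawn

Segment lengths:
  seg 1: (9,-9) -> (2.636,-2.636), length = 9
  seg 2: (2.636,-2.636) -> (-1.607,1.607), length = 6
  seg 3: (-1.607,1.607) -> (-5.142,5.142), length = 5
  seg 4: (-5.142,5.142) -> (-14.335,14.335), length = 13
  seg 5: (-14.335,14.335) -> (-27.77,0.899), length = 19
  seg 6: (-27.77,0.899) -> (-20.397,6.062), length = 9
  seg 7: (-20.397,6.062) -> (-29.029,-2.274), length = 12
  seg 8: (-29.029,-2.274) -> (-19.999,-11.626), length = 13
Total = 86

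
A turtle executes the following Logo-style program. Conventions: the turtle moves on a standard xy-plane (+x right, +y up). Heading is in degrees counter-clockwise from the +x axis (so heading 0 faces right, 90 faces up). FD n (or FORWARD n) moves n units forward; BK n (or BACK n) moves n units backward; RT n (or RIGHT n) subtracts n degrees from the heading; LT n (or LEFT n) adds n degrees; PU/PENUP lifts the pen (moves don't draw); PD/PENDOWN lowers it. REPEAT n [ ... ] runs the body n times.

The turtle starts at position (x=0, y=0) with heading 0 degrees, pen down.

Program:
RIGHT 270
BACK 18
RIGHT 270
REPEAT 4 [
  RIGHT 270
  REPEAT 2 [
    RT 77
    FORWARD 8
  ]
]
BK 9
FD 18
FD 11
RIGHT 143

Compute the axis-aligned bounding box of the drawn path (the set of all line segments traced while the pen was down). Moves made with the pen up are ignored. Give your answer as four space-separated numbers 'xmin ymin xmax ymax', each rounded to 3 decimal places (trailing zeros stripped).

Answer: -16.336 -21.529 14.568 7.162

Derivation:
Executing turtle program step by step:
Start: pos=(0,0), heading=0, pen down
RT 270: heading 0 -> 90
BK 18: (0,0) -> (0,-18) [heading=90, draw]
RT 270: heading 90 -> 180
REPEAT 4 [
  -- iteration 1/4 --
  RT 270: heading 180 -> 270
  REPEAT 2 [
    -- iteration 1/2 --
    RT 77: heading 270 -> 193
    FD 8: (0,-18) -> (-7.795,-19.8) [heading=193, draw]
    -- iteration 2/2 --
    RT 77: heading 193 -> 116
    FD 8: (-7.795,-19.8) -> (-11.302,-12.609) [heading=116, draw]
  ]
  -- iteration 2/4 --
  RT 270: heading 116 -> 206
  REPEAT 2 [
    -- iteration 1/2 --
    RT 77: heading 206 -> 129
    FD 8: (-11.302,-12.609) -> (-16.336,-6.392) [heading=129, draw]
    -- iteration 2/2 --
    RT 77: heading 129 -> 52
    FD 8: (-16.336,-6.392) -> (-11.411,-0.088) [heading=52, draw]
  ]
  -- iteration 3/4 --
  RT 270: heading 52 -> 142
  REPEAT 2 [
    -- iteration 1/2 --
    RT 77: heading 142 -> 65
    FD 8: (-11.411,-0.088) -> (-8.03,7.162) [heading=65, draw]
    -- iteration 2/2 --
    RT 77: heading 65 -> 348
    FD 8: (-8.03,7.162) -> (-0.205,5.499) [heading=348, draw]
  ]
  -- iteration 4/4 --
  RT 270: heading 348 -> 78
  REPEAT 2 [
    -- iteration 1/2 --
    RT 77: heading 78 -> 1
    FD 8: (-0.205,5.499) -> (7.794,5.639) [heading=1, draw]
    -- iteration 2/2 --
    RT 77: heading 1 -> 284
    FD 8: (7.794,5.639) -> (9.729,-2.124) [heading=284, draw]
  ]
]
BK 9: (9.729,-2.124) -> (7.552,6.609) [heading=284, draw]
FD 18: (7.552,6.609) -> (11.906,-10.856) [heading=284, draw]
FD 11: (11.906,-10.856) -> (14.568,-21.529) [heading=284, draw]
RT 143: heading 284 -> 141
Final: pos=(14.568,-21.529), heading=141, 12 segment(s) drawn

Segment endpoints: x in {-16.336, -11.411, -11.302, -8.03, -7.795, -0.205, 0, 0, 7.552, 7.794, 9.729, 11.906, 14.568}, y in {-21.529, -19.8, -18, -12.609, -10.856, -6.392, -2.124, -0.088, 0, 5.499, 5.639, 6.609, 7.162}
xmin=-16.336, ymin=-21.529, xmax=14.568, ymax=7.162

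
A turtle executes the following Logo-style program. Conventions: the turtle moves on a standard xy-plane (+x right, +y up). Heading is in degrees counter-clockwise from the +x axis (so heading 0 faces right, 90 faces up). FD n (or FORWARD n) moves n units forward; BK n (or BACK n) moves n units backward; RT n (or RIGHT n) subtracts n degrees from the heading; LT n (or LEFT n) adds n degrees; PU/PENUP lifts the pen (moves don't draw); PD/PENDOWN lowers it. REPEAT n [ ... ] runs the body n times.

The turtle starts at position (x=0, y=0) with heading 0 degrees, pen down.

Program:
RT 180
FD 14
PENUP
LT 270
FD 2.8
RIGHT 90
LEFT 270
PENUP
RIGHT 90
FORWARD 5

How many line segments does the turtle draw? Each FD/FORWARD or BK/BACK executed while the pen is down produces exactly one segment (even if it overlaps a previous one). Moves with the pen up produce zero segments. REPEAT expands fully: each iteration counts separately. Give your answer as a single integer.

Answer: 1

Derivation:
Executing turtle program step by step:
Start: pos=(0,0), heading=0, pen down
RT 180: heading 0 -> 180
FD 14: (0,0) -> (-14,0) [heading=180, draw]
PU: pen up
LT 270: heading 180 -> 90
FD 2.8: (-14,0) -> (-14,2.8) [heading=90, move]
RT 90: heading 90 -> 0
LT 270: heading 0 -> 270
PU: pen up
RT 90: heading 270 -> 180
FD 5: (-14,2.8) -> (-19,2.8) [heading=180, move]
Final: pos=(-19,2.8), heading=180, 1 segment(s) drawn
Segments drawn: 1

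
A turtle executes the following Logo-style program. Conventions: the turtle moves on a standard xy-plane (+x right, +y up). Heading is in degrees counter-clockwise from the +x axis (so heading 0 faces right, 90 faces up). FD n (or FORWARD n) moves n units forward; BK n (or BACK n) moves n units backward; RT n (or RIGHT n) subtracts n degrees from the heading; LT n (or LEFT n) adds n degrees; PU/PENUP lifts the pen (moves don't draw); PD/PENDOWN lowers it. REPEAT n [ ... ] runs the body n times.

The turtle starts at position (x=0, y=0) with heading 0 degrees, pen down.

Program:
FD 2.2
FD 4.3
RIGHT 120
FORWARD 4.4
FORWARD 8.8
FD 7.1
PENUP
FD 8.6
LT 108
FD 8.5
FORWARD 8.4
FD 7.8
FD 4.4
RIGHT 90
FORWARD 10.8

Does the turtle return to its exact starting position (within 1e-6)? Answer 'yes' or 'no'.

Executing turtle program step by step:
Start: pos=(0,0), heading=0, pen down
FD 2.2: (0,0) -> (2.2,0) [heading=0, draw]
FD 4.3: (2.2,0) -> (6.5,0) [heading=0, draw]
RT 120: heading 0 -> 240
FD 4.4: (6.5,0) -> (4.3,-3.811) [heading=240, draw]
FD 8.8: (4.3,-3.811) -> (-0.1,-11.432) [heading=240, draw]
FD 7.1: (-0.1,-11.432) -> (-3.65,-17.58) [heading=240, draw]
PU: pen up
FD 8.6: (-3.65,-17.58) -> (-7.95,-25.028) [heading=240, move]
LT 108: heading 240 -> 348
FD 8.5: (-7.95,-25.028) -> (0.364,-26.795) [heading=348, move]
FD 8.4: (0.364,-26.795) -> (8.581,-28.542) [heading=348, move]
FD 7.8: (8.581,-28.542) -> (16.21,-30.164) [heading=348, move]
FD 4.4: (16.21,-30.164) -> (20.514,-31.078) [heading=348, move]
RT 90: heading 348 -> 258
FD 10.8: (20.514,-31.078) -> (18.269,-41.642) [heading=258, move]
Final: pos=(18.269,-41.642), heading=258, 5 segment(s) drawn

Start position: (0, 0)
Final position: (18.269, -41.642)
Distance = 45.473; >= 1e-6 -> NOT closed

Answer: no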